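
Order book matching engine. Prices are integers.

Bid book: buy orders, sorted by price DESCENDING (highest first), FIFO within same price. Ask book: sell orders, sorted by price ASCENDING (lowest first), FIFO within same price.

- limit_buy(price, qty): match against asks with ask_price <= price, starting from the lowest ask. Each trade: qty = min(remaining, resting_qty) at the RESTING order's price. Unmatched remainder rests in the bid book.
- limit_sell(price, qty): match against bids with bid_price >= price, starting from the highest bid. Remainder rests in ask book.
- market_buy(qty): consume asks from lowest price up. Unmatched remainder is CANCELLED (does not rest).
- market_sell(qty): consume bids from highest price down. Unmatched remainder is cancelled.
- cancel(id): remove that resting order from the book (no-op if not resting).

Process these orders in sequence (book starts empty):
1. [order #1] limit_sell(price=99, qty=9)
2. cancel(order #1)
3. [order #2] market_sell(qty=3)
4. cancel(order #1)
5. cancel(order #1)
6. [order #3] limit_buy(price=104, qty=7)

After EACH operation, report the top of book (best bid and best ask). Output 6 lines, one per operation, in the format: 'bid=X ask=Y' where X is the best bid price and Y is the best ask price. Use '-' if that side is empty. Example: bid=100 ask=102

After op 1 [order #1] limit_sell(price=99, qty=9): fills=none; bids=[-] asks=[#1:9@99]
After op 2 cancel(order #1): fills=none; bids=[-] asks=[-]
After op 3 [order #2] market_sell(qty=3): fills=none; bids=[-] asks=[-]
After op 4 cancel(order #1): fills=none; bids=[-] asks=[-]
After op 5 cancel(order #1): fills=none; bids=[-] asks=[-]
After op 6 [order #3] limit_buy(price=104, qty=7): fills=none; bids=[#3:7@104] asks=[-]

Answer: bid=- ask=99
bid=- ask=-
bid=- ask=-
bid=- ask=-
bid=- ask=-
bid=104 ask=-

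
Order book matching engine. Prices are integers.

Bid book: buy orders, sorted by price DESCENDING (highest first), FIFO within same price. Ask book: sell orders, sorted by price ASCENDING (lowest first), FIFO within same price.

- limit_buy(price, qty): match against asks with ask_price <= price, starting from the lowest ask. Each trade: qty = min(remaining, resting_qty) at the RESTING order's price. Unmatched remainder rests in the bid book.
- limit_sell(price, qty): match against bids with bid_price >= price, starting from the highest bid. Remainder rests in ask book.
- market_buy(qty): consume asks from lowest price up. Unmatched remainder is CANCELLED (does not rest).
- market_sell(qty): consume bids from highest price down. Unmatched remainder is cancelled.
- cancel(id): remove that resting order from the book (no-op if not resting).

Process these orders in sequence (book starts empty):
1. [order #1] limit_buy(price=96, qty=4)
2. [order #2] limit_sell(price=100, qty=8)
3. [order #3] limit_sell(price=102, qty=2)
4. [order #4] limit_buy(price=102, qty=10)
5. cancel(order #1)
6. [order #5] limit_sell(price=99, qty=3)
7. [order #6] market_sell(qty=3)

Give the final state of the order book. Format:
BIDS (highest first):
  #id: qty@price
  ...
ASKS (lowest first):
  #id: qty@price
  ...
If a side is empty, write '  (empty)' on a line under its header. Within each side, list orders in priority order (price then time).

Answer: BIDS (highest first):
  (empty)
ASKS (lowest first):
  #5: 3@99

Derivation:
After op 1 [order #1] limit_buy(price=96, qty=4): fills=none; bids=[#1:4@96] asks=[-]
After op 2 [order #2] limit_sell(price=100, qty=8): fills=none; bids=[#1:4@96] asks=[#2:8@100]
After op 3 [order #3] limit_sell(price=102, qty=2): fills=none; bids=[#1:4@96] asks=[#2:8@100 #3:2@102]
After op 4 [order #4] limit_buy(price=102, qty=10): fills=#4x#2:8@100 #4x#3:2@102; bids=[#1:4@96] asks=[-]
After op 5 cancel(order #1): fills=none; bids=[-] asks=[-]
After op 6 [order #5] limit_sell(price=99, qty=3): fills=none; bids=[-] asks=[#5:3@99]
After op 7 [order #6] market_sell(qty=3): fills=none; bids=[-] asks=[#5:3@99]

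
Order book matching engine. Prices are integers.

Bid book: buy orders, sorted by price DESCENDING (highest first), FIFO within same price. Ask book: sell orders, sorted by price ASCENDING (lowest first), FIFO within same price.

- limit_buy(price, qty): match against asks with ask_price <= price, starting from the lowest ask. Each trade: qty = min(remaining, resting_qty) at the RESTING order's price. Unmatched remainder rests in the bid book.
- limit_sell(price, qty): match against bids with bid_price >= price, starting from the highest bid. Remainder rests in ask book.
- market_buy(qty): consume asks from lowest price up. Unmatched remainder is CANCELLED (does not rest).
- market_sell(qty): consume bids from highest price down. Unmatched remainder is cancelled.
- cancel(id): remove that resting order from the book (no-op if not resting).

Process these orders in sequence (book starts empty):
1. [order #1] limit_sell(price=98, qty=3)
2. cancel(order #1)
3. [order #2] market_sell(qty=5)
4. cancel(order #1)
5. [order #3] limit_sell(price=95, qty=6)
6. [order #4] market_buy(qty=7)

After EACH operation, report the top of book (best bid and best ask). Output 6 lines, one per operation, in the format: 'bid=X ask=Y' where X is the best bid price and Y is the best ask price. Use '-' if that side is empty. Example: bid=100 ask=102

Answer: bid=- ask=98
bid=- ask=-
bid=- ask=-
bid=- ask=-
bid=- ask=95
bid=- ask=-

Derivation:
After op 1 [order #1] limit_sell(price=98, qty=3): fills=none; bids=[-] asks=[#1:3@98]
After op 2 cancel(order #1): fills=none; bids=[-] asks=[-]
After op 3 [order #2] market_sell(qty=5): fills=none; bids=[-] asks=[-]
After op 4 cancel(order #1): fills=none; bids=[-] asks=[-]
After op 5 [order #3] limit_sell(price=95, qty=6): fills=none; bids=[-] asks=[#3:6@95]
After op 6 [order #4] market_buy(qty=7): fills=#4x#3:6@95; bids=[-] asks=[-]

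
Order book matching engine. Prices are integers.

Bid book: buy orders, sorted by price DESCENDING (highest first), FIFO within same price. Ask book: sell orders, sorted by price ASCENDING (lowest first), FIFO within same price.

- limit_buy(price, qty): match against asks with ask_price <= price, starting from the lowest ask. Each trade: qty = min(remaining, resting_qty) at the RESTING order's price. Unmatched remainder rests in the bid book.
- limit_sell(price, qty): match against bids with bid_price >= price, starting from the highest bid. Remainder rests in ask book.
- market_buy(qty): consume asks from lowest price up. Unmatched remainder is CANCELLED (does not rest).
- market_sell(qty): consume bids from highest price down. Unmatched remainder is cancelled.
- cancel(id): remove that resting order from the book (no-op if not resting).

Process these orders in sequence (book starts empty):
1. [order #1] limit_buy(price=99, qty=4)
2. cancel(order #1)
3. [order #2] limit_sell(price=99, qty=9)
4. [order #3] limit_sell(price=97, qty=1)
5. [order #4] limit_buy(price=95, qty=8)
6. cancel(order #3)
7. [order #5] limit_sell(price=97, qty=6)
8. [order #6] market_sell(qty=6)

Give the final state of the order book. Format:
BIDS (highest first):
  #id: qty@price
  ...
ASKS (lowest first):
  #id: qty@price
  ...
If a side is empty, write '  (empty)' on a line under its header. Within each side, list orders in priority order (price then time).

Answer: BIDS (highest first):
  #4: 2@95
ASKS (lowest first):
  #5: 6@97
  #2: 9@99

Derivation:
After op 1 [order #1] limit_buy(price=99, qty=4): fills=none; bids=[#1:4@99] asks=[-]
After op 2 cancel(order #1): fills=none; bids=[-] asks=[-]
After op 3 [order #2] limit_sell(price=99, qty=9): fills=none; bids=[-] asks=[#2:9@99]
After op 4 [order #3] limit_sell(price=97, qty=1): fills=none; bids=[-] asks=[#3:1@97 #2:9@99]
After op 5 [order #4] limit_buy(price=95, qty=8): fills=none; bids=[#4:8@95] asks=[#3:1@97 #2:9@99]
After op 6 cancel(order #3): fills=none; bids=[#4:8@95] asks=[#2:9@99]
After op 7 [order #5] limit_sell(price=97, qty=6): fills=none; bids=[#4:8@95] asks=[#5:6@97 #2:9@99]
After op 8 [order #6] market_sell(qty=6): fills=#4x#6:6@95; bids=[#4:2@95] asks=[#5:6@97 #2:9@99]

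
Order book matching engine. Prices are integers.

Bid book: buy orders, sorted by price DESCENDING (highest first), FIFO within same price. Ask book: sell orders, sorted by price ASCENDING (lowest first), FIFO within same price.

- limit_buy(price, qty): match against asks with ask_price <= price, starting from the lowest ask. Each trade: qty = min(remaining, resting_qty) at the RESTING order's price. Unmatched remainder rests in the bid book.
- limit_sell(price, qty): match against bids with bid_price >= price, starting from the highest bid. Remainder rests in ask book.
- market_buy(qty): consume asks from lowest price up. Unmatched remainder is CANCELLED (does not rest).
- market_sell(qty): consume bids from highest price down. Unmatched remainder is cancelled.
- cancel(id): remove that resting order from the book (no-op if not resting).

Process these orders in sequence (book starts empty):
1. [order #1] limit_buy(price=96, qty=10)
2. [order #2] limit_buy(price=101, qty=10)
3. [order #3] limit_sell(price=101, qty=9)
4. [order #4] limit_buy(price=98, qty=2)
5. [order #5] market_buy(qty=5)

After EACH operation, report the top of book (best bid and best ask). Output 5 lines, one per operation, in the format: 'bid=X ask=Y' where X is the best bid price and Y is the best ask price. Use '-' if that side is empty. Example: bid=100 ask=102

After op 1 [order #1] limit_buy(price=96, qty=10): fills=none; bids=[#1:10@96] asks=[-]
After op 2 [order #2] limit_buy(price=101, qty=10): fills=none; bids=[#2:10@101 #1:10@96] asks=[-]
After op 3 [order #3] limit_sell(price=101, qty=9): fills=#2x#3:9@101; bids=[#2:1@101 #1:10@96] asks=[-]
After op 4 [order #4] limit_buy(price=98, qty=2): fills=none; bids=[#2:1@101 #4:2@98 #1:10@96] asks=[-]
After op 5 [order #5] market_buy(qty=5): fills=none; bids=[#2:1@101 #4:2@98 #1:10@96] asks=[-]

Answer: bid=96 ask=-
bid=101 ask=-
bid=101 ask=-
bid=101 ask=-
bid=101 ask=-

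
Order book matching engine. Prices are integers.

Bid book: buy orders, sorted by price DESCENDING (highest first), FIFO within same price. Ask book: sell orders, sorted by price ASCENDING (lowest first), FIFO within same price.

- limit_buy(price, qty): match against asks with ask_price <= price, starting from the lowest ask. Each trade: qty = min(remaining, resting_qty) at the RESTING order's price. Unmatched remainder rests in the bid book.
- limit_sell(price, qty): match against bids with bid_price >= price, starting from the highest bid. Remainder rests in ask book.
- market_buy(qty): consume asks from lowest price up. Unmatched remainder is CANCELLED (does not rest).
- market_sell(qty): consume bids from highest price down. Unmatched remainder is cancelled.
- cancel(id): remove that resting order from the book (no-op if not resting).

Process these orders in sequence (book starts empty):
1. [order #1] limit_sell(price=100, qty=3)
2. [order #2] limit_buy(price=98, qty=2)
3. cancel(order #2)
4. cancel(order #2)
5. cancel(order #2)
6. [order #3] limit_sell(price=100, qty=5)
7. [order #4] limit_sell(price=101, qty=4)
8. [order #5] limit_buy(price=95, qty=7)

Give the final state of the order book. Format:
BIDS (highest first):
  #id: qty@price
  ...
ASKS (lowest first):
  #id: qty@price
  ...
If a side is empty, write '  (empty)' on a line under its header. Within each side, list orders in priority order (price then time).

Answer: BIDS (highest first):
  #5: 7@95
ASKS (lowest first):
  #1: 3@100
  #3: 5@100
  #4: 4@101

Derivation:
After op 1 [order #1] limit_sell(price=100, qty=3): fills=none; bids=[-] asks=[#1:3@100]
After op 2 [order #2] limit_buy(price=98, qty=2): fills=none; bids=[#2:2@98] asks=[#1:3@100]
After op 3 cancel(order #2): fills=none; bids=[-] asks=[#1:3@100]
After op 4 cancel(order #2): fills=none; bids=[-] asks=[#1:3@100]
After op 5 cancel(order #2): fills=none; bids=[-] asks=[#1:3@100]
After op 6 [order #3] limit_sell(price=100, qty=5): fills=none; bids=[-] asks=[#1:3@100 #3:5@100]
After op 7 [order #4] limit_sell(price=101, qty=4): fills=none; bids=[-] asks=[#1:3@100 #3:5@100 #4:4@101]
After op 8 [order #5] limit_buy(price=95, qty=7): fills=none; bids=[#5:7@95] asks=[#1:3@100 #3:5@100 #4:4@101]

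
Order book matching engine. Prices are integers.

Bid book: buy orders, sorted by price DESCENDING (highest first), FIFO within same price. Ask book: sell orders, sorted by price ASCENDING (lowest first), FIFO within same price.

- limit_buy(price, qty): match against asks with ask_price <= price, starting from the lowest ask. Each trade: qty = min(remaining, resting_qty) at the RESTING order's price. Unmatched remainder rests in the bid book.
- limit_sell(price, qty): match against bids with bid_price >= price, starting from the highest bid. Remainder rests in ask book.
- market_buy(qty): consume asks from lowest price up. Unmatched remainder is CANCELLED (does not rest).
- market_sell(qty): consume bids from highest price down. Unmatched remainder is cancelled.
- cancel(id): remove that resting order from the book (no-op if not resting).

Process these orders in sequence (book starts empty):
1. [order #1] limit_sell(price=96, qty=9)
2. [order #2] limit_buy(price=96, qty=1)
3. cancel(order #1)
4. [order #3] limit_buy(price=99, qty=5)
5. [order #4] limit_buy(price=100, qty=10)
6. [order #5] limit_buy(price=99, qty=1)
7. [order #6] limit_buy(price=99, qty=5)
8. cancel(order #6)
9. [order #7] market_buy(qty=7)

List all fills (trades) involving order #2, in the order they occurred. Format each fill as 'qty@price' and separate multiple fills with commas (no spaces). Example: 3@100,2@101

After op 1 [order #1] limit_sell(price=96, qty=9): fills=none; bids=[-] asks=[#1:9@96]
After op 2 [order #2] limit_buy(price=96, qty=1): fills=#2x#1:1@96; bids=[-] asks=[#1:8@96]
After op 3 cancel(order #1): fills=none; bids=[-] asks=[-]
After op 4 [order #3] limit_buy(price=99, qty=5): fills=none; bids=[#3:5@99] asks=[-]
After op 5 [order #4] limit_buy(price=100, qty=10): fills=none; bids=[#4:10@100 #3:5@99] asks=[-]
After op 6 [order #5] limit_buy(price=99, qty=1): fills=none; bids=[#4:10@100 #3:5@99 #5:1@99] asks=[-]
After op 7 [order #6] limit_buy(price=99, qty=5): fills=none; bids=[#4:10@100 #3:5@99 #5:1@99 #6:5@99] asks=[-]
After op 8 cancel(order #6): fills=none; bids=[#4:10@100 #3:5@99 #5:1@99] asks=[-]
After op 9 [order #7] market_buy(qty=7): fills=none; bids=[#4:10@100 #3:5@99 #5:1@99] asks=[-]

Answer: 1@96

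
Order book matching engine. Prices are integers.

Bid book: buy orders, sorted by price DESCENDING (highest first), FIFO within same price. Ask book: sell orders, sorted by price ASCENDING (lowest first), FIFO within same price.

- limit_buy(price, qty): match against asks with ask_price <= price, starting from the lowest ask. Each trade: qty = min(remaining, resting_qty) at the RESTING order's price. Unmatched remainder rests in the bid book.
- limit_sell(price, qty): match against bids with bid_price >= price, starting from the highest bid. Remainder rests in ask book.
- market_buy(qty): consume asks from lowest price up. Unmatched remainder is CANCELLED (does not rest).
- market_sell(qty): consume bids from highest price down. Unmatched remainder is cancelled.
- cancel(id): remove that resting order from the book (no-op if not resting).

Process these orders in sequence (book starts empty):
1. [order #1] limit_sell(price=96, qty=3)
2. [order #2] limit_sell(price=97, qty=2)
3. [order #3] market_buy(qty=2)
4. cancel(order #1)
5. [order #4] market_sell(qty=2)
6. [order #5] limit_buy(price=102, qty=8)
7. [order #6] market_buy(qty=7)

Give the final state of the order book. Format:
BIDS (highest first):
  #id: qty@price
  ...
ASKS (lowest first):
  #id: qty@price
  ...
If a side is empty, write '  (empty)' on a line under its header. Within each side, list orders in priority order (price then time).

After op 1 [order #1] limit_sell(price=96, qty=3): fills=none; bids=[-] asks=[#1:3@96]
After op 2 [order #2] limit_sell(price=97, qty=2): fills=none; bids=[-] asks=[#1:3@96 #2:2@97]
After op 3 [order #3] market_buy(qty=2): fills=#3x#1:2@96; bids=[-] asks=[#1:1@96 #2:2@97]
After op 4 cancel(order #1): fills=none; bids=[-] asks=[#2:2@97]
After op 5 [order #4] market_sell(qty=2): fills=none; bids=[-] asks=[#2:2@97]
After op 6 [order #5] limit_buy(price=102, qty=8): fills=#5x#2:2@97; bids=[#5:6@102] asks=[-]
After op 7 [order #6] market_buy(qty=7): fills=none; bids=[#5:6@102] asks=[-]

Answer: BIDS (highest first):
  #5: 6@102
ASKS (lowest first):
  (empty)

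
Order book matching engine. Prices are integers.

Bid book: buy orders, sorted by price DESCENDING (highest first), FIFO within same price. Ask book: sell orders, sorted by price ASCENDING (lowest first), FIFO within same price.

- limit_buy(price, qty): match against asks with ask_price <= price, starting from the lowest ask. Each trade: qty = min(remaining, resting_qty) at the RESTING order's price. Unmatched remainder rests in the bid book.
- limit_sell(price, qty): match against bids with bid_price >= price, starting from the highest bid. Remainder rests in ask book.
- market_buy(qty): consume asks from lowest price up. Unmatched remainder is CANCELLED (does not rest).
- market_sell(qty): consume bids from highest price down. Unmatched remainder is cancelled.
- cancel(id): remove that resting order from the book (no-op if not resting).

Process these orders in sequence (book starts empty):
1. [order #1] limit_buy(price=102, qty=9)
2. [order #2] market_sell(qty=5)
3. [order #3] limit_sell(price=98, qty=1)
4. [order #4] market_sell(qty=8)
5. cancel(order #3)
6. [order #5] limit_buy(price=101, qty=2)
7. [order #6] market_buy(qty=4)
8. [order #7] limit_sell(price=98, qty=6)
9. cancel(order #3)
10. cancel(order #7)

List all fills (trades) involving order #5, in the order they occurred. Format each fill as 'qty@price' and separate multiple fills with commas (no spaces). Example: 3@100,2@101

Answer: 2@101

Derivation:
After op 1 [order #1] limit_buy(price=102, qty=9): fills=none; bids=[#1:9@102] asks=[-]
After op 2 [order #2] market_sell(qty=5): fills=#1x#2:5@102; bids=[#1:4@102] asks=[-]
After op 3 [order #3] limit_sell(price=98, qty=1): fills=#1x#3:1@102; bids=[#1:3@102] asks=[-]
After op 4 [order #4] market_sell(qty=8): fills=#1x#4:3@102; bids=[-] asks=[-]
After op 5 cancel(order #3): fills=none; bids=[-] asks=[-]
After op 6 [order #5] limit_buy(price=101, qty=2): fills=none; bids=[#5:2@101] asks=[-]
After op 7 [order #6] market_buy(qty=4): fills=none; bids=[#5:2@101] asks=[-]
After op 8 [order #7] limit_sell(price=98, qty=6): fills=#5x#7:2@101; bids=[-] asks=[#7:4@98]
After op 9 cancel(order #3): fills=none; bids=[-] asks=[#7:4@98]
After op 10 cancel(order #7): fills=none; bids=[-] asks=[-]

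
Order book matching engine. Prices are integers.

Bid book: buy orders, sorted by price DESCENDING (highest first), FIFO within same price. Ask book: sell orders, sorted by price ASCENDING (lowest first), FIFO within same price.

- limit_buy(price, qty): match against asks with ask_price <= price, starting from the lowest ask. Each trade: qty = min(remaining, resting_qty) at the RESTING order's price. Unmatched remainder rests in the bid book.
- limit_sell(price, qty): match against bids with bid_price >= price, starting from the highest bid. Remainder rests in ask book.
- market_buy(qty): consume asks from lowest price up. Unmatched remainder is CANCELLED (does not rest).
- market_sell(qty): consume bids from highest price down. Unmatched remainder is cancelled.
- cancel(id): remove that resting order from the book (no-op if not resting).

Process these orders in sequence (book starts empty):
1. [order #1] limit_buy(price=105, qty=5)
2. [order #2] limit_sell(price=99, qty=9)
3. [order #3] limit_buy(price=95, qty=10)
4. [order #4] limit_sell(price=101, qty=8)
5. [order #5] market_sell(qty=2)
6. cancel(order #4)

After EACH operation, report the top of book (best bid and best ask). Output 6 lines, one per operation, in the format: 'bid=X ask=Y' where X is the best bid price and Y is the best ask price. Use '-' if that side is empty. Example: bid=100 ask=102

Answer: bid=105 ask=-
bid=- ask=99
bid=95 ask=99
bid=95 ask=99
bid=95 ask=99
bid=95 ask=99

Derivation:
After op 1 [order #1] limit_buy(price=105, qty=5): fills=none; bids=[#1:5@105] asks=[-]
After op 2 [order #2] limit_sell(price=99, qty=9): fills=#1x#2:5@105; bids=[-] asks=[#2:4@99]
After op 3 [order #3] limit_buy(price=95, qty=10): fills=none; bids=[#3:10@95] asks=[#2:4@99]
After op 4 [order #4] limit_sell(price=101, qty=8): fills=none; bids=[#3:10@95] asks=[#2:4@99 #4:8@101]
After op 5 [order #5] market_sell(qty=2): fills=#3x#5:2@95; bids=[#3:8@95] asks=[#2:4@99 #4:8@101]
After op 6 cancel(order #4): fills=none; bids=[#3:8@95] asks=[#2:4@99]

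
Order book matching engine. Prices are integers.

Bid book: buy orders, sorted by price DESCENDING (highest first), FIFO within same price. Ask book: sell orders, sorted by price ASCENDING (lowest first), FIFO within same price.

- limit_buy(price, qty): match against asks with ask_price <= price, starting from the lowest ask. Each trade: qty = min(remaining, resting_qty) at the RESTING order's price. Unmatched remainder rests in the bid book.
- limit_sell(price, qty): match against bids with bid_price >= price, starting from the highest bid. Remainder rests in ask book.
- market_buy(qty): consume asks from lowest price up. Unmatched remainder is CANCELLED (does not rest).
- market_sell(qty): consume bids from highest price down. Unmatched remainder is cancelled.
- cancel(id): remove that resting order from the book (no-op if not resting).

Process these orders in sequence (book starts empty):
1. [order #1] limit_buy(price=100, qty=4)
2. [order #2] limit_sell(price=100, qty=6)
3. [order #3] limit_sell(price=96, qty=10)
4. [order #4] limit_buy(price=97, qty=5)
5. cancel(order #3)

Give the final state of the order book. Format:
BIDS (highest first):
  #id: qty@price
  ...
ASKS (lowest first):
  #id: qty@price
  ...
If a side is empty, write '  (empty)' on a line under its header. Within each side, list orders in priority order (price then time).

Answer: BIDS (highest first):
  (empty)
ASKS (lowest first):
  #2: 2@100

Derivation:
After op 1 [order #1] limit_buy(price=100, qty=4): fills=none; bids=[#1:4@100] asks=[-]
After op 2 [order #2] limit_sell(price=100, qty=6): fills=#1x#2:4@100; bids=[-] asks=[#2:2@100]
After op 3 [order #3] limit_sell(price=96, qty=10): fills=none; bids=[-] asks=[#3:10@96 #2:2@100]
After op 4 [order #4] limit_buy(price=97, qty=5): fills=#4x#3:5@96; bids=[-] asks=[#3:5@96 #2:2@100]
After op 5 cancel(order #3): fills=none; bids=[-] asks=[#2:2@100]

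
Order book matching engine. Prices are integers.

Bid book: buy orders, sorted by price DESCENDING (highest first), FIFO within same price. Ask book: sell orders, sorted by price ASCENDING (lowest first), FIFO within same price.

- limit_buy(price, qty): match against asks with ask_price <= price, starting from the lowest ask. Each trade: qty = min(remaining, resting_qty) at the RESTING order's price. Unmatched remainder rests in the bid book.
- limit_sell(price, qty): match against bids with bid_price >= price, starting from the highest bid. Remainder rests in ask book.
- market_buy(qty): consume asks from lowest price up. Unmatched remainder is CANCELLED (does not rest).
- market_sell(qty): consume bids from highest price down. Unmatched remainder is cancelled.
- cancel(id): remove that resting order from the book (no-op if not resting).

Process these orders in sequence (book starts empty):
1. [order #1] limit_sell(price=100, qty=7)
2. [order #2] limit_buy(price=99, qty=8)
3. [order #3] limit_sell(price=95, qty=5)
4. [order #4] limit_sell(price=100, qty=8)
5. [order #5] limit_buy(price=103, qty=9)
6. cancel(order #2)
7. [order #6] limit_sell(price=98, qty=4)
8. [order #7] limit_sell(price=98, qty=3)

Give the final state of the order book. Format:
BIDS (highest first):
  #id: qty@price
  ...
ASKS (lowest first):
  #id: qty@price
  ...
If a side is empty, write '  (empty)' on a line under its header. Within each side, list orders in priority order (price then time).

Answer: BIDS (highest first):
  (empty)
ASKS (lowest first):
  #6: 4@98
  #7: 3@98
  #4: 6@100

Derivation:
After op 1 [order #1] limit_sell(price=100, qty=7): fills=none; bids=[-] asks=[#1:7@100]
After op 2 [order #2] limit_buy(price=99, qty=8): fills=none; bids=[#2:8@99] asks=[#1:7@100]
After op 3 [order #3] limit_sell(price=95, qty=5): fills=#2x#3:5@99; bids=[#2:3@99] asks=[#1:7@100]
After op 4 [order #4] limit_sell(price=100, qty=8): fills=none; bids=[#2:3@99] asks=[#1:7@100 #4:8@100]
After op 5 [order #5] limit_buy(price=103, qty=9): fills=#5x#1:7@100 #5x#4:2@100; bids=[#2:3@99] asks=[#4:6@100]
After op 6 cancel(order #2): fills=none; bids=[-] asks=[#4:6@100]
After op 7 [order #6] limit_sell(price=98, qty=4): fills=none; bids=[-] asks=[#6:4@98 #4:6@100]
After op 8 [order #7] limit_sell(price=98, qty=3): fills=none; bids=[-] asks=[#6:4@98 #7:3@98 #4:6@100]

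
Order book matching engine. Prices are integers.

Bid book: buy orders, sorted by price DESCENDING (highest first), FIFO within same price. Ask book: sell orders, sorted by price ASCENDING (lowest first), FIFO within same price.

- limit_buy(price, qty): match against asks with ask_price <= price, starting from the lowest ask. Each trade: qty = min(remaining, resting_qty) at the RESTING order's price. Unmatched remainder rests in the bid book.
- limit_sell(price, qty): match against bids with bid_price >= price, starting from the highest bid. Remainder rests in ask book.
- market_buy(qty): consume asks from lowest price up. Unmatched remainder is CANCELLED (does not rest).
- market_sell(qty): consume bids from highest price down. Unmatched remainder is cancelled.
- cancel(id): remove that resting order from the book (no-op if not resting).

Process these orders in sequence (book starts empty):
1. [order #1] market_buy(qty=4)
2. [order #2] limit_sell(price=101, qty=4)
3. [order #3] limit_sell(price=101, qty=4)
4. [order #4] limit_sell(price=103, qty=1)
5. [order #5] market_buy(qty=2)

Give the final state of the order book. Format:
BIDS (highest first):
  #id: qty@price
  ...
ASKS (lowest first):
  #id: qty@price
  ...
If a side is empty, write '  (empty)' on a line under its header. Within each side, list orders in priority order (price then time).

Answer: BIDS (highest first):
  (empty)
ASKS (lowest first):
  #2: 2@101
  #3: 4@101
  #4: 1@103

Derivation:
After op 1 [order #1] market_buy(qty=4): fills=none; bids=[-] asks=[-]
After op 2 [order #2] limit_sell(price=101, qty=4): fills=none; bids=[-] asks=[#2:4@101]
After op 3 [order #3] limit_sell(price=101, qty=4): fills=none; bids=[-] asks=[#2:4@101 #3:4@101]
After op 4 [order #4] limit_sell(price=103, qty=1): fills=none; bids=[-] asks=[#2:4@101 #3:4@101 #4:1@103]
After op 5 [order #5] market_buy(qty=2): fills=#5x#2:2@101; bids=[-] asks=[#2:2@101 #3:4@101 #4:1@103]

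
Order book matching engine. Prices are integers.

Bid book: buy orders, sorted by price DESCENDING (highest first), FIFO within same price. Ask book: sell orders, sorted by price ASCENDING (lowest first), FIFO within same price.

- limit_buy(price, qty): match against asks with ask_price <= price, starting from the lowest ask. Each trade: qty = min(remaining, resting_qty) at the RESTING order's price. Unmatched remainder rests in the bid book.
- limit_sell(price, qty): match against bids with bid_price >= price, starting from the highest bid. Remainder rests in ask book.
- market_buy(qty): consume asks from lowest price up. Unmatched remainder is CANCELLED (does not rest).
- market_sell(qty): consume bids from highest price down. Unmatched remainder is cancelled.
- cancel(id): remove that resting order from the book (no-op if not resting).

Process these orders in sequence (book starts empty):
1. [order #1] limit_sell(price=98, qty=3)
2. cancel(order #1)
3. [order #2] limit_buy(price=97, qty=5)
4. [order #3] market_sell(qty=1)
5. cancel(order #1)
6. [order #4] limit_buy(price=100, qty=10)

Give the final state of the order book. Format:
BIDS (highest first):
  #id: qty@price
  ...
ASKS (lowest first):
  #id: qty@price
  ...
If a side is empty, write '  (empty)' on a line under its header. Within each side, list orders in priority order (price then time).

After op 1 [order #1] limit_sell(price=98, qty=3): fills=none; bids=[-] asks=[#1:3@98]
After op 2 cancel(order #1): fills=none; bids=[-] asks=[-]
After op 3 [order #2] limit_buy(price=97, qty=5): fills=none; bids=[#2:5@97] asks=[-]
After op 4 [order #3] market_sell(qty=1): fills=#2x#3:1@97; bids=[#2:4@97] asks=[-]
After op 5 cancel(order #1): fills=none; bids=[#2:4@97] asks=[-]
After op 6 [order #4] limit_buy(price=100, qty=10): fills=none; bids=[#4:10@100 #2:4@97] asks=[-]

Answer: BIDS (highest first):
  #4: 10@100
  #2: 4@97
ASKS (lowest first):
  (empty)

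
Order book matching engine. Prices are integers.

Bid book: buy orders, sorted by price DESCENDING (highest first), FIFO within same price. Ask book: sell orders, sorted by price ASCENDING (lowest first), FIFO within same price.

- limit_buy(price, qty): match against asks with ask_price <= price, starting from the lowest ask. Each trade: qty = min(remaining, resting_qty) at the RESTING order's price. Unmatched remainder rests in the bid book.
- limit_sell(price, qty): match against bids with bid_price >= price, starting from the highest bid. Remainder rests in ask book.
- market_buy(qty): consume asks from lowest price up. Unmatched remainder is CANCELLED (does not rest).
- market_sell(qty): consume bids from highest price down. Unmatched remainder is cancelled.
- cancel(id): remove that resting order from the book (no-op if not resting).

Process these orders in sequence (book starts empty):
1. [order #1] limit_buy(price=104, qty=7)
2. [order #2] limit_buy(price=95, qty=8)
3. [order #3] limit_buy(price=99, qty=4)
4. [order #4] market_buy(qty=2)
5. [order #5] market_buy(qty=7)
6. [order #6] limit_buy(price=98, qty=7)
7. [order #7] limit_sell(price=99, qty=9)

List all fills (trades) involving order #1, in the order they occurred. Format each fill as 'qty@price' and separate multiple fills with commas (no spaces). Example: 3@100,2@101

After op 1 [order #1] limit_buy(price=104, qty=7): fills=none; bids=[#1:7@104] asks=[-]
After op 2 [order #2] limit_buy(price=95, qty=8): fills=none; bids=[#1:7@104 #2:8@95] asks=[-]
After op 3 [order #3] limit_buy(price=99, qty=4): fills=none; bids=[#1:7@104 #3:4@99 #2:8@95] asks=[-]
After op 4 [order #4] market_buy(qty=2): fills=none; bids=[#1:7@104 #3:4@99 #2:8@95] asks=[-]
After op 5 [order #5] market_buy(qty=7): fills=none; bids=[#1:7@104 #3:4@99 #2:8@95] asks=[-]
After op 6 [order #6] limit_buy(price=98, qty=7): fills=none; bids=[#1:7@104 #3:4@99 #6:7@98 #2:8@95] asks=[-]
After op 7 [order #7] limit_sell(price=99, qty=9): fills=#1x#7:7@104 #3x#7:2@99; bids=[#3:2@99 #6:7@98 #2:8@95] asks=[-]

Answer: 7@104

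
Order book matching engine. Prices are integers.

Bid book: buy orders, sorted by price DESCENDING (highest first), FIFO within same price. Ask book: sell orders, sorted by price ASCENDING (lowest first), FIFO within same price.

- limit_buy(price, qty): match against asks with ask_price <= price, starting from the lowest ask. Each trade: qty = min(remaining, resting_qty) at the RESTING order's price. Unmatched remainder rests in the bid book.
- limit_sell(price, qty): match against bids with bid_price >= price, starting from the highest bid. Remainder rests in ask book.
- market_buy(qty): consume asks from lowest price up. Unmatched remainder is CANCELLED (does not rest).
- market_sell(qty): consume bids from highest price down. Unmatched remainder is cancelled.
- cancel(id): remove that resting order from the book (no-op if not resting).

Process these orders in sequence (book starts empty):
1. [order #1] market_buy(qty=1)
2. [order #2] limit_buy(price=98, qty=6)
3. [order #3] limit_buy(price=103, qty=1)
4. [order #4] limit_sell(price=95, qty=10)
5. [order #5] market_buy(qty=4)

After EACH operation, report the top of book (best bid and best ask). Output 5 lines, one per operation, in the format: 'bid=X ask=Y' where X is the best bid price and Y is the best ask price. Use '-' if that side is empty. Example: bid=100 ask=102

After op 1 [order #1] market_buy(qty=1): fills=none; bids=[-] asks=[-]
After op 2 [order #2] limit_buy(price=98, qty=6): fills=none; bids=[#2:6@98] asks=[-]
After op 3 [order #3] limit_buy(price=103, qty=1): fills=none; bids=[#3:1@103 #2:6@98] asks=[-]
After op 4 [order #4] limit_sell(price=95, qty=10): fills=#3x#4:1@103 #2x#4:6@98; bids=[-] asks=[#4:3@95]
After op 5 [order #5] market_buy(qty=4): fills=#5x#4:3@95; bids=[-] asks=[-]

Answer: bid=- ask=-
bid=98 ask=-
bid=103 ask=-
bid=- ask=95
bid=- ask=-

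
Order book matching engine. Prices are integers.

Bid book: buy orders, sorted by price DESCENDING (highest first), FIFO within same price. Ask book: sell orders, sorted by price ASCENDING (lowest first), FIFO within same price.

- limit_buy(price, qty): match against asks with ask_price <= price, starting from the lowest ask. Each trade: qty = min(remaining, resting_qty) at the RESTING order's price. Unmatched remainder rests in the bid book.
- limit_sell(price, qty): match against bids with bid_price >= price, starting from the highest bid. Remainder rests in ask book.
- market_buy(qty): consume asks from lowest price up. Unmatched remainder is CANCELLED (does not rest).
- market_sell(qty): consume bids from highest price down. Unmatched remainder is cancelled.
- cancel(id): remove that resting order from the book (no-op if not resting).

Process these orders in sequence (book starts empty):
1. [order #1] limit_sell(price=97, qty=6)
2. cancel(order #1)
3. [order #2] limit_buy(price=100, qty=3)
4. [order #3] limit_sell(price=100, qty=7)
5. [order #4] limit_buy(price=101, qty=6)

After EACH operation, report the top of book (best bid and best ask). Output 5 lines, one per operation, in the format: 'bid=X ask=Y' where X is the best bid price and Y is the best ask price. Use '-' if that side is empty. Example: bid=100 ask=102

After op 1 [order #1] limit_sell(price=97, qty=6): fills=none; bids=[-] asks=[#1:6@97]
After op 2 cancel(order #1): fills=none; bids=[-] asks=[-]
After op 3 [order #2] limit_buy(price=100, qty=3): fills=none; bids=[#2:3@100] asks=[-]
After op 4 [order #3] limit_sell(price=100, qty=7): fills=#2x#3:3@100; bids=[-] asks=[#3:4@100]
After op 5 [order #4] limit_buy(price=101, qty=6): fills=#4x#3:4@100; bids=[#4:2@101] asks=[-]

Answer: bid=- ask=97
bid=- ask=-
bid=100 ask=-
bid=- ask=100
bid=101 ask=-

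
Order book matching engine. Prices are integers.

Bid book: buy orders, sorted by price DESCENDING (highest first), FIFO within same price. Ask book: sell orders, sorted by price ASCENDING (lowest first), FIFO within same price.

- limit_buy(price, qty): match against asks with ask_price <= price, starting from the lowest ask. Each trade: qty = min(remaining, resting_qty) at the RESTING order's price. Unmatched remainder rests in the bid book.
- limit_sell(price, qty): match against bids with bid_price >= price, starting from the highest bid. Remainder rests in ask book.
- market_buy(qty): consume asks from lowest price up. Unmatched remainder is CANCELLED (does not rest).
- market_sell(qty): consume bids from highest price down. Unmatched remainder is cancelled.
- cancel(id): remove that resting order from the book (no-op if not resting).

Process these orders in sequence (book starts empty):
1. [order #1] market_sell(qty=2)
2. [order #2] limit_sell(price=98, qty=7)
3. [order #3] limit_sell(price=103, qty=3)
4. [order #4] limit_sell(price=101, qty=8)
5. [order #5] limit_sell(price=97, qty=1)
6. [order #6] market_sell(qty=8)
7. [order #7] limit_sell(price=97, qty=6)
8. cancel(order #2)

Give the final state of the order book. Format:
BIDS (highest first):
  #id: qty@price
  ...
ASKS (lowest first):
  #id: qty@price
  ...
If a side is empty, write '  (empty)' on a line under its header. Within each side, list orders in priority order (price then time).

Answer: BIDS (highest first):
  (empty)
ASKS (lowest first):
  #5: 1@97
  #7: 6@97
  #4: 8@101
  #3: 3@103

Derivation:
After op 1 [order #1] market_sell(qty=2): fills=none; bids=[-] asks=[-]
After op 2 [order #2] limit_sell(price=98, qty=7): fills=none; bids=[-] asks=[#2:7@98]
After op 3 [order #3] limit_sell(price=103, qty=3): fills=none; bids=[-] asks=[#2:7@98 #3:3@103]
After op 4 [order #4] limit_sell(price=101, qty=8): fills=none; bids=[-] asks=[#2:7@98 #4:8@101 #3:3@103]
After op 5 [order #5] limit_sell(price=97, qty=1): fills=none; bids=[-] asks=[#5:1@97 #2:7@98 #4:8@101 #3:3@103]
After op 6 [order #6] market_sell(qty=8): fills=none; bids=[-] asks=[#5:1@97 #2:7@98 #4:8@101 #3:3@103]
After op 7 [order #7] limit_sell(price=97, qty=6): fills=none; bids=[-] asks=[#5:1@97 #7:6@97 #2:7@98 #4:8@101 #3:3@103]
After op 8 cancel(order #2): fills=none; bids=[-] asks=[#5:1@97 #7:6@97 #4:8@101 #3:3@103]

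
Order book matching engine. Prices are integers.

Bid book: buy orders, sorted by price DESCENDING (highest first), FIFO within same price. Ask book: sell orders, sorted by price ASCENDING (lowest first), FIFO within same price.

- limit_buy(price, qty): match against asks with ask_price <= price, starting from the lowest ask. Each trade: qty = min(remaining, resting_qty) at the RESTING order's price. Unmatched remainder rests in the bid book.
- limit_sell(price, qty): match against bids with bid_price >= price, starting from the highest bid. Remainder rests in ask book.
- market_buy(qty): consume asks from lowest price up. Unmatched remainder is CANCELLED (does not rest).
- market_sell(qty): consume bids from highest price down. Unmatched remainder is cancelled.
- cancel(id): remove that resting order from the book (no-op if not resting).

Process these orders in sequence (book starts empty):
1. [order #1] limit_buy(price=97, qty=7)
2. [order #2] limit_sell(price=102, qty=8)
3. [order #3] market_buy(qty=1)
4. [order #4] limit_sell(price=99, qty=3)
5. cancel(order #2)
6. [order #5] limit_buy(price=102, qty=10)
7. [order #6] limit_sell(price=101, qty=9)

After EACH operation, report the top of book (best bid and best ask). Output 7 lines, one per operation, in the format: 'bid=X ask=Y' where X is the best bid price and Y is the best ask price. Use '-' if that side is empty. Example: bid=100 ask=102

Answer: bid=97 ask=-
bid=97 ask=102
bid=97 ask=102
bid=97 ask=99
bid=97 ask=99
bid=102 ask=-
bid=97 ask=101

Derivation:
After op 1 [order #1] limit_buy(price=97, qty=7): fills=none; bids=[#1:7@97] asks=[-]
After op 2 [order #2] limit_sell(price=102, qty=8): fills=none; bids=[#1:7@97] asks=[#2:8@102]
After op 3 [order #3] market_buy(qty=1): fills=#3x#2:1@102; bids=[#1:7@97] asks=[#2:7@102]
After op 4 [order #4] limit_sell(price=99, qty=3): fills=none; bids=[#1:7@97] asks=[#4:3@99 #2:7@102]
After op 5 cancel(order #2): fills=none; bids=[#1:7@97] asks=[#4:3@99]
After op 6 [order #5] limit_buy(price=102, qty=10): fills=#5x#4:3@99; bids=[#5:7@102 #1:7@97] asks=[-]
After op 7 [order #6] limit_sell(price=101, qty=9): fills=#5x#6:7@102; bids=[#1:7@97] asks=[#6:2@101]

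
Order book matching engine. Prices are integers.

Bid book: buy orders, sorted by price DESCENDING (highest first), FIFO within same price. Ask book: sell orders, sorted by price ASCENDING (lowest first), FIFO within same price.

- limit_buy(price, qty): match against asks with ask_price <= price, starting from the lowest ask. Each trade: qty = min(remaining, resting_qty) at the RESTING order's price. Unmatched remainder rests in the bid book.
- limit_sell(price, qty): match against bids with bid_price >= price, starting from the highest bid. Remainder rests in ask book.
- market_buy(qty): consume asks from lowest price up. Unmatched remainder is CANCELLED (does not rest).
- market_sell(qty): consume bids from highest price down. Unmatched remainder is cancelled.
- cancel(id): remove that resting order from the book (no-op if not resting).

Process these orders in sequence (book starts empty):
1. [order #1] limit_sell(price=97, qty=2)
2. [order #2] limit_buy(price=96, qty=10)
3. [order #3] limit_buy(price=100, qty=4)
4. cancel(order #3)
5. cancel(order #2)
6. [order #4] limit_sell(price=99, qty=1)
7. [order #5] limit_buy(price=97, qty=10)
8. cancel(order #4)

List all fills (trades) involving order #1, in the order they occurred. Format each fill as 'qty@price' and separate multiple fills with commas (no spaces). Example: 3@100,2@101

After op 1 [order #1] limit_sell(price=97, qty=2): fills=none; bids=[-] asks=[#1:2@97]
After op 2 [order #2] limit_buy(price=96, qty=10): fills=none; bids=[#2:10@96] asks=[#1:2@97]
After op 3 [order #3] limit_buy(price=100, qty=4): fills=#3x#1:2@97; bids=[#3:2@100 #2:10@96] asks=[-]
After op 4 cancel(order #3): fills=none; bids=[#2:10@96] asks=[-]
After op 5 cancel(order #2): fills=none; bids=[-] asks=[-]
After op 6 [order #4] limit_sell(price=99, qty=1): fills=none; bids=[-] asks=[#4:1@99]
After op 7 [order #5] limit_buy(price=97, qty=10): fills=none; bids=[#5:10@97] asks=[#4:1@99]
After op 8 cancel(order #4): fills=none; bids=[#5:10@97] asks=[-]

Answer: 2@97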